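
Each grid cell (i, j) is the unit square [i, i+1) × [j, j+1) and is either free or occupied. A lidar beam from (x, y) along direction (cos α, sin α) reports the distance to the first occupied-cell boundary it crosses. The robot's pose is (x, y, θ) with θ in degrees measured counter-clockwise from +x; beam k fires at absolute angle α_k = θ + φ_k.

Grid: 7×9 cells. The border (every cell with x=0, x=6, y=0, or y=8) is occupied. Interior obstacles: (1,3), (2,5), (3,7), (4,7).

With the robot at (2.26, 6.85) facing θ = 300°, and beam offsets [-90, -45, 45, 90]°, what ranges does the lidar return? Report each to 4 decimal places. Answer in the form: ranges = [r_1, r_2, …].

beam 1: φ=-90°, α=210°
  d=(-0.8660,-0.5000)  start (2,6)  tX=0.3002 tY=1.7000  stride 1/|dx|=1.1547 1/|dy|=2.0000
    cross x-line → (1,6), t=0.3002
    cross x-line → (0,6), t=1.4549 (wall)
  → r_1 = 1.4549
beam 2: φ=-45°, α=255°
  d=(-0.2588,-0.9659)  start (2,6)  tX=1.0046 tY=0.8800  stride 1/|dx|=3.8637 1/|dy|=1.0353
    cross y-line → (2,5), t=0.8800 (wall)
  → r_2 = 0.8800
beam 3: φ=45°, α=345°
  d=(0.9659,-0.2588)  start (2,6)  tX=0.7661 tY=3.2841  stride 1/|dx|=1.0353 1/|dy|=3.8637
    cross x-line → (3,6), t=0.7661
    cross x-line → (4,6), t=1.8014
    cross x-line → (5,6), t=2.8367
    cross y-line → (5,5), t=3.2841
    cross x-line → (6,5), t=3.8719 (wall)
  → r_3 = 3.8719
beam 4: φ=90°, α=30°
  d=(0.8660,0.5000)  start (2,6)  tX=0.8545 tY=0.3000  stride 1/|dx|=1.1547 1/|dy|=2.0000
    cross y-line → (2,7), t=0.3000
    cross x-line → (3,7), t=0.8545 (wall)
  → r_4 = 0.8545

ranges = [1.4549, 0.8800, 3.8719, 0.8545]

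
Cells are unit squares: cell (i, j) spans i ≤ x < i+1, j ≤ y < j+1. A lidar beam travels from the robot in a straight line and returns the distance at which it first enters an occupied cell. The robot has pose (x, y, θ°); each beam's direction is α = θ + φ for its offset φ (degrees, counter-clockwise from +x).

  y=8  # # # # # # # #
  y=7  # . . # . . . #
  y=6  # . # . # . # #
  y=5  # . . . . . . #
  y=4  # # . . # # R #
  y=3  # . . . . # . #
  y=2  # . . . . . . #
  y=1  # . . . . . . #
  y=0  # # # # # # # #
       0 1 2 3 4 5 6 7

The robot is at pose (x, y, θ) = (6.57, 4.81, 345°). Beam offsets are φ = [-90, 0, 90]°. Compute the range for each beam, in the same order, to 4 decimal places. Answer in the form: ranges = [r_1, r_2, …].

ranges = [3.9444, 0.4452, 1.2320]

beam 1: φ=-90°, α=255°
  d=(-0.2588,-0.9659)  start (6,4)  tX=2.2023 tY=0.8386  stride 1/|dx|=3.8637 1/|dy|=1.0353
    cross y-line → (6,3), t=0.8386
    cross y-line → (6,2), t=1.8738
    cross x-line → (5,2), t=2.2023
    cross y-line → (5,1), t=2.9091
    cross y-line → (5,0), t=3.9444 (wall)
  → r_1 = 3.9444
beam 2: φ=0°, α=345°
  d=(0.9659,-0.2588)  start (6,4)  tX=0.4452 tY=3.1296  stride 1/|dx|=1.0353 1/|dy|=3.8637
    cross x-line → (7,4), t=0.4452 (wall)
  → r_2 = 0.4452
beam 3: φ=90°, α=75°
  d=(0.2588,0.9659)  start (6,4)  tX=1.6614 tY=0.1967  stride 1/|dx|=3.8637 1/|dy|=1.0353
    cross y-line → (6,5), t=0.1967
    cross y-line → (6,6), t=1.2320 (wall)
  → r_3 = 1.2320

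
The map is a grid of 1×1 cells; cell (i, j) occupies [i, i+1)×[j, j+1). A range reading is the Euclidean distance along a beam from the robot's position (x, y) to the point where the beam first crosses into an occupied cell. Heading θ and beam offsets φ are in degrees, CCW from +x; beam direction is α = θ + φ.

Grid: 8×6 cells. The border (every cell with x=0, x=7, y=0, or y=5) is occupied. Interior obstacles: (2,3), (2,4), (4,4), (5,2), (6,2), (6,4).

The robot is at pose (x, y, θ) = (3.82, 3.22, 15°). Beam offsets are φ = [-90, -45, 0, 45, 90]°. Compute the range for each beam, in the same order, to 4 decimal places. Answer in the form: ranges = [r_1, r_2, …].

beam 1: φ=-90°, α=285°
  direction (0.2588, -0.9659); cell (3,3); t to first gridline: x 0.6955, y 0.2278 (then +3.8637 / +1.0353)
    (3,2) via y @ 0.2278
    (4,2) via x @ 0.6955
    (4,1) via y @ 1.2630
    (4,0) via y @ 2.2983  # hit
  → r_1 = 2.2983
beam 2: φ=-45°, α=330°
  direction (0.8660, -0.5000); cell (3,3); t to first gridline: x 0.2078, y 0.4400 (then +1.1547 / +2.0000)
    (4,3) via x @ 0.2078
    (4,2) via y @ 0.4400
    (5,2) via x @ 1.3625  # hit
  → r_2 = 1.3625
beam 3: φ=0°, α=15°
  direction (0.9659, 0.2588); cell (3,3); t to first gridline: x 0.1863, y 3.0137 (then +1.0353 / +3.8637)
    (4,3) via x @ 0.1863
    (5,3) via x @ 1.2216
    (6,3) via x @ 2.2569
    (6,4) via y @ 3.0137  # hit
  → r_3 = 3.0137
beam 4: φ=45°, α=60°
  direction (0.5000, 0.8660); cell (3,3); t to first gridline: x 0.3600, y 0.9007 (then +2.0000 / +1.1547)
    (4,3) via x @ 0.3600
    (4,4) via y @ 0.9007  # hit
  → r_4 = 0.9007
beam 5: φ=90°, α=105°
  direction (-0.2588, 0.9659); cell (3,3); t to first gridline: x 3.1682, y 0.8075 (then +3.8637 / +1.0353)
    (3,4) via y @ 0.8075
    (3,5) via y @ 1.8428  # hit
  → r_5 = 1.8428

ranges = [2.2983, 1.3625, 3.0137, 0.9007, 1.8428]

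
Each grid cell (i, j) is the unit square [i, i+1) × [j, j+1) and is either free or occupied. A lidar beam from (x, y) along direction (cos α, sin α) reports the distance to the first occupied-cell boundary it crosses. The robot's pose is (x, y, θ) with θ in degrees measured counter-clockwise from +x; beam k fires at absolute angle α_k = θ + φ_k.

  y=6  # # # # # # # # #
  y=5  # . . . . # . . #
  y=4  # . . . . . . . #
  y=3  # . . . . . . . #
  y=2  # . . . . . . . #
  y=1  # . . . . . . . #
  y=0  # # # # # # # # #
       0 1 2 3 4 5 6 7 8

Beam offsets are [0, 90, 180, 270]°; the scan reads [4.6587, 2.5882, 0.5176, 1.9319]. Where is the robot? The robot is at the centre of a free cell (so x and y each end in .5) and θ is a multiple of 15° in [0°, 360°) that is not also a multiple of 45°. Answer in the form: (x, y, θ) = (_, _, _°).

The pose lattice has 34·16 = 544 candidates. Test each by forward raycasting.
  (6.5, 3.5, 345°): beam 1 = 1.5529 ≠ 4.6587 ✗
  (1.5, 3.5, 150°): beam 1 = 0.5774 ≠ 4.6587 ✗
  (5.5, 1.5, 120°): beam 1 = 5.1962 ≠ 4.6587 ✗
  (3.5, 3.5, 255°): beam 1 = 2.5882 ≠ 4.6587 ✗
  (6.5, 3.5, 15°): beam 1 = 1.5529 ≠ 4.6587 ✗
  …
  (3.5, 1.5, 75°): r_1=4.6587, r_2=2.5882, r_3=0.5176, r_4=1.9319 — all match ✓
Unique over the lattice → pose = (3.5, 1.5, 75°).

(x, y, θ) = (3.5, 1.5, 75°)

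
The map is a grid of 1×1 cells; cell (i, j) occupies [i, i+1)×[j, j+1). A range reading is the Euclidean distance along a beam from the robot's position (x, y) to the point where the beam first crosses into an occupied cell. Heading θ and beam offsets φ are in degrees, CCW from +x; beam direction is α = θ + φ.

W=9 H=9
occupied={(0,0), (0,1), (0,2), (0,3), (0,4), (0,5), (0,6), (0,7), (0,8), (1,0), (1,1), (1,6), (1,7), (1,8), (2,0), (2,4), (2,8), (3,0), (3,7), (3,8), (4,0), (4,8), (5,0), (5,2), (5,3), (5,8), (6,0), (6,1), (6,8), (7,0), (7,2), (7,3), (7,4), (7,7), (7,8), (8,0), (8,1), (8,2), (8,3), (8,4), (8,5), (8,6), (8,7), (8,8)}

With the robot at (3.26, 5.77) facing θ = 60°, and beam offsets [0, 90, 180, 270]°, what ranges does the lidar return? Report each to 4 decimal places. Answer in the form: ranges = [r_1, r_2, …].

ranges = [1.4203, 1.4549, 0.8891, 4.3186]

beam 1: φ=0°, α=60°
  cosα=0.5000 sinα=0.8660 | (3,5) | tMaxX 1.4800 tMaxY 0.2656 | tΔX 2.0000 tΔY 1.1547
    t=0.2656 [y] (3,6)
    t=1.4203 [y] (3,7) — stop
  → r_1 = 1.4203
beam 2: φ=90°, α=150°
  cosα=-0.8660 sinα=0.5000 | (3,5) | tMaxX 0.3002 tMaxY 0.4600 | tΔX 1.1547 tΔY 2.0000
    t=0.3002 [x] (2,5)
    t=0.4600 [y] (2,6)
    t=1.4549 [x] (1,6) — stop
  → r_2 = 1.4549
beam 3: φ=180°, α=240°
  cosα=-0.5000 sinα=-0.8660 | (3,5) | tMaxX 0.5200 tMaxY 0.8891 | tΔX 2.0000 tΔY 1.1547
    t=0.5200 [x] (2,5)
    t=0.8891 [y] (2,4) — stop
  → r_3 = 0.8891
beam 4: φ=270°, α=330°
  cosα=0.8660 sinα=-0.5000 | (3,5) | tMaxX 0.8545 tMaxY 1.5400 | tΔX 1.1547 tΔY 2.0000
    t=0.8545 [x] (4,5)
    t=1.5400 [y] (4,4)
    t=2.0092 [x] (5,4)
    t=3.1639 [x] (6,4)
    t=3.5400 [y] (6,3)
    t=4.3186 [x] (7,3) — stop
  → r_4 = 4.3186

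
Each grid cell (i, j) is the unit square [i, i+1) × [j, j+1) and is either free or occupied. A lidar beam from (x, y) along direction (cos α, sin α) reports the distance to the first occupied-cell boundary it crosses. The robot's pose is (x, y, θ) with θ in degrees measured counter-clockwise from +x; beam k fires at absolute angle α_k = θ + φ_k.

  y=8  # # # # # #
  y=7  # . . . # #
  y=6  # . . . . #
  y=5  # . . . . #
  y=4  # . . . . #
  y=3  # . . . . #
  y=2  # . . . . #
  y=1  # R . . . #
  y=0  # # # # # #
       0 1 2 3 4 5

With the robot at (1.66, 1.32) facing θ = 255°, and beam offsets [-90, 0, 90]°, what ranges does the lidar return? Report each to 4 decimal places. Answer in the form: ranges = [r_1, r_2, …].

ranges = [0.6833, 0.3313, 1.2364]

beam 1: φ=-90°, α=165°
  d=(-0.9659,0.2588)  start (1,1)  tX=0.6833 tY=2.6273  stride 1/|dx|=1.0353 1/|dy|=3.8637
    cross x-line → (0,1), t=0.6833 (wall)
  → r_1 = 0.6833
beam 2: φ=0°, α=255°
  d=(-0.2588,-0.9659)  start (1,1)  tX=2.5500 tY=0.3313  stride 1/|dx|=3.8637 1/|dy|=1.0353
    cross y-line → (1,0), t=0.3313 (wall)
  → r_2 = 0.3313
beam 3: φ=90°, α=345°
  d=(0.9659,-0.2588)  start (1,1)  tX=0.3520 tY=1.2364  stride 1/|dx|=1.0353 1/|dy|=3.8637
    cross x-line → (2,1), t=0.3520
    cross y-line → (2,0), t=1.2364 (wall)
  → r_3 = 1.2364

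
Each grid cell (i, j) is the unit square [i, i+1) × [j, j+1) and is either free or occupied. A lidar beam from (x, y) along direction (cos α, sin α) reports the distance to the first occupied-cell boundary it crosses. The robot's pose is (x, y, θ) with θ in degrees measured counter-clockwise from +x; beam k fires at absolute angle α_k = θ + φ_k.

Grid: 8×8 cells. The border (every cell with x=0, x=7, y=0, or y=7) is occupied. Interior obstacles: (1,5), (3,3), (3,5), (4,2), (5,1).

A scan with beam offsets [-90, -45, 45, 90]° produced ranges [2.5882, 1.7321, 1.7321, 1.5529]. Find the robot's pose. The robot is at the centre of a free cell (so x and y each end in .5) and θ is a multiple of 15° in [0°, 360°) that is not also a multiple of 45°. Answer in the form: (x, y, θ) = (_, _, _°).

The pose lattice has 31·16 = 496 candidates. Test each by forward raycasting.
  (2.5, 4.5, 300°): beam 1 = 1.7321 ≠ 2.5882 ✗
  (2.5, 1.5, 210°): beam 1 = 3.0000 ≠ 2.5882 ✗
  (1.5, 2.5, 150°): beam 1 = 3.0000 ≠ 2.5882 ✗
  …
  (2.5, 2.5, 195°): r_1=2.5882, r_2=1.7321, r_3=1.7321, r_4=1.5529 — all match ✓
No second candidate reproduces the full scan.

(x, y, θ) = (2.5, 2.5, 195°)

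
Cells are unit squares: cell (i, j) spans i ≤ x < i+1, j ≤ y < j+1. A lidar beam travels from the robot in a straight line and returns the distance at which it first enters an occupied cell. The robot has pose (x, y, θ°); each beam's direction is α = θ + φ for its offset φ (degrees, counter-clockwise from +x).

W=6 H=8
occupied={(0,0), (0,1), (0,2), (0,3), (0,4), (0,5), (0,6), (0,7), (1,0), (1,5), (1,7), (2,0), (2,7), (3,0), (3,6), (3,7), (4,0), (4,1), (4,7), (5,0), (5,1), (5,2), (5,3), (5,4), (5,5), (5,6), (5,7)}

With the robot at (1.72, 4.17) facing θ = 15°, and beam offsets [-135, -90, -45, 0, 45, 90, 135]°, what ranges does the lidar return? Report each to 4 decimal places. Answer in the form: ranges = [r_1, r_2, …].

ranges = [1.4400, 3.2818, 3.7874, 3.3957, 2.5600, 0.8593, 0.8314]

beam 1: φ=-135°, α=240°
  dir = (cos 240°, sin 240°) = (-0.5000, -0.8660); from cell (1,4)
  next x-line at t=1.4400, next y-line at t=0.1963; Δt_x=2.0000, Δt_y=1.1547
    y: enter (1,3) at t=0.1963
    y: enter (1,2) at t=1.3510
    x: enter (0,2) at t=1.4400 ← occupied
  → r_1 = 1.4400
beam 2: φ=-90°, α=285°
  dir = (cos 285°, sin 285°) = (0.2588, -0.9659); from cell (1,4)
  next x-line at t=1.0818, next y-line at t=0.1760; Δt_x=3.8637, Δt_y=1.0353
    y: enter (1,3) at t=0.1760
    x: enter (2,3) at t=1.0818
    y: enter (2,2) at t=1.2113
    y: enter (2,1) at t=2.2465
    y: enter (2,0) at t=3.2818 ← occupied
  → r_2 = 3.2818
beam 3: φ=-45°, α=330°
  dir = (cos 330°, sin 330°) = (0.8660, -0.5000); from cell (1,4)
  next x-line at t=0.3233, next y-line at t=0.3400; Δt_x=1.1547, Δt_y=2.0000
    x: enter (2,4) at t=0.3233
    y: enter (2,3) at t=0.3400
    x: enter (3,3) at t=1.4780
    y: enter (3,2) at t=2.3400
    x: enter (4,2) at t=2.6327
    x: enter (5,2) at t=3.7874 ← occupied
  → r_3 = 3.7874
beam 4: φ=0°, α=15°
  dir = (cos 15°, sin 15°) = (0.9659, 0.2588); from cell (1,4)
  next x-line at t=0.2899, next y-line at t=3.2069; Δt_x=1.0353, Δt_y=3.8637
    x: enter (2,4) at t=0.2899
    x: enter (3,4) at t=1.3252
    x: enter (4,4) at t=2.3604
    y: enter (4,5) at t=3.2069
    x: enter (5,5) at t=3.3957 ← occupied
  → r_4 = 3.3957
beam 5: φ=45°, α=60°
  dir = (cos 60°, sin 60°) = (0.5000, 0.8660); from cell (1,4)
  next x-line at t=0.5600, next y-line at t=0.9584; Δt_x=2.0000, Δt_y=1.1547
    x: enter (2,4) at t=0.5600
    y: enter (2,5) at t=0.9584
    y: enter (2,6) at t=2.1131
    x: enter (3,6) at t=2.5600 ← occupied
  → r_5 = 2.5600
beam 6: φ=90°, α=105°
  dir = (cos 105°, sin 105°) = (-0.2588, 0.9659); from cell (1,4)
  next x-line at t=2.7819, next y-line at t=0.8593; Δt_x=3.8637, Δt_y=1.0353
    y: enter (1,5) at t=0.8593 ← occupied
  → r_6 = 0.8593
beam 7: φ=135°, α=150°
  dir = (cos 150°, sin 150°) = (-0.8660, 0.5000); from cell (1,4)
  next x-line at t=0.8314, next y-line at t=1.6600; Δt_x=1.1547, Δt_y=2.0000
    x: enter (0,4) at t=0.8314 ← occupied
  → r_7 = 0.8314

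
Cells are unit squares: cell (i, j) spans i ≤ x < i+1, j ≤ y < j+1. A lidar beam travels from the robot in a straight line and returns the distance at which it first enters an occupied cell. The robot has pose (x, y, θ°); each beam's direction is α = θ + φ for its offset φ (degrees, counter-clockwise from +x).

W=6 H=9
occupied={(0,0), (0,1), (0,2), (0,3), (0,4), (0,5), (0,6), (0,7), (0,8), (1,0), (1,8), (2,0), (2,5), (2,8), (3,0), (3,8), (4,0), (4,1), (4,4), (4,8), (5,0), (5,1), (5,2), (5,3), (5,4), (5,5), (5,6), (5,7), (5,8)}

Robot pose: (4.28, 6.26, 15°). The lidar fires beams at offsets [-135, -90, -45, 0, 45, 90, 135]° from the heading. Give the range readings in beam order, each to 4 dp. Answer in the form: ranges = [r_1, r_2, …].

beam 1: φ=-135°, α=240°
  direction (-0.5000, -0.8660); cell (4,6); t to first gridline: x 0.5600, y 0.3002 (then +2.0000 / +1.1547)
    (4,5) via y @ 0.3002
    (3,5) via x @ 0.5600
    (3,4) via y @ 1.4549
    (2,4) via x @ 2.5600
    (2,3) via y @ 2.6096
    (2,2) via y @ 3.7643
    (1,2) via x @ 4.5600
    (1,1) via y @ 4.9190
    (1,0) via y @ 6.0737  # hit
  → r_1 = 6.0737
beam 2: φ=-90°, α=285°
  direction (0.2588, -0.9659); cell (4,6); t to first gridline: x 2.7819, y 0.2692 (then +3.8637 / +1.0353)
    (4,5) via y @ 0.2692
    (4,4) via y @ 1.3044  # hit
  → r_2 = 1.3044
beam 3: φ=-45°, α=330°
  direction (0.8660, -0.5000); cell (4,6); t to first gridline: x 0.8314, y 0.5200 (then +1.1547 / +2.0000)
    (4,5) via y @ 0.5200
    (5,5) via x @ 0.8314  # hit
  → r_3 = 0.8314
beam 4: φ=0°, α=15°
  direction (0.9659, 0.2588); cell (4,6); t to first gridline: x 0.7454, y 2.8591 (then +1.0353 / +3.8637)
    (5,6) via x @ 0.7454  # hit
  → r_4 = 0.7454
beam 5: φ=45°, α=60°
  direction (0.5000, 0.8660); cell (4,6); t to first gridline: x 1.4400, y 0.8545 (then +2.0000 / +1.1547)
    (4,7) via y @ 0.8545
    (5,7) via x @ 1.4400  # hit
  → r_5 = 1.4400
beam 6: φ=90°, α=105°
  direction (-0.2588, 0.9659); cell (4,6); t to first gridline: x 1.0818, y 0.7661 (then +3.8637 / +1.0353)
    (4,7) via y @ 0.7661
    (3,7) via x @ 1.0818
    (3,8) via y @ 1.8014  # hit
  → r_6 = 1.8014
beam 7: φ=135°, α=150°
  direction (-0.8660, 0.5000); cell (4,6); t to first gridline: x 0.3233, y 1.4800 (then +1.1547 / +2.0000)
    (3,6) via x @ 0.3233
    (2,6) via x @ 1.4780
    (2,7) via y @ 1.4800
    (1,7) via x @ 2.6327
    (1,8) via y @ 3.4800  # hit
  → r_7 = 3.4800

ranges = [6.0737, 1.3044, 0.8314, 0.7454, 1.4400, 1.8014, 3.4800]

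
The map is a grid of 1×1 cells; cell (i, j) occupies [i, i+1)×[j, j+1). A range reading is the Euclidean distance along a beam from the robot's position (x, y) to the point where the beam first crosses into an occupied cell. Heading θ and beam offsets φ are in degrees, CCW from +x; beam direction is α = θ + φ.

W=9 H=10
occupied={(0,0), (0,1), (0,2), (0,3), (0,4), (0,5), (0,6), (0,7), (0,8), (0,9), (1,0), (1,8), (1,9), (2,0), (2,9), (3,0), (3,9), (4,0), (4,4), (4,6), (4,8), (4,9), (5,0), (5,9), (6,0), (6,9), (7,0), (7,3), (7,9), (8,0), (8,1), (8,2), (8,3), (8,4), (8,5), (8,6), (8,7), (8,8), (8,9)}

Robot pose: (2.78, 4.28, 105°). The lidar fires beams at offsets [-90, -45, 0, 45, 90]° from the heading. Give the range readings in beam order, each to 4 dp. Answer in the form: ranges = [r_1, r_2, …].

ranges = [1.2630, 2.4400, 3.8512, 2.0554, 1.8428]

beam 1: φ=-90°, α=15°
  direction (0.9659, 0.2588); cell (2,4); t to first gridline: x 0.2278, y 2.7819 (then +1.0353 / +3.8637)
    (3,4) via x @ 0.2278
    (4,4) via x @ 1.2630  # hit
  → r_1 = 1.2630
beam 2: φ=-45°, α=60°
  direction (0.5000, 0.8660); cell (2,4); t to first gridline: x 0.4400, y 0.8314 (then +2.0000 / +1.1547)
    (3,4) via x @ 0.4400
    (3,5) via y @ 0.8314
    (3,6) via y @ 1.9861
    (4,6) via x @ 2.4400  # hit
  → r_2 = 2.4400
beam 3: φ=0°, α=105°
  direction (-0.2588, 0.9659); cell (2,4); t to first gridline: x 3.0137, y 0.7454 (then +3.8637 / +1.0353)
    (2,5) via y @ 0.7454
    (2,6) via y @ 1.7807
    (2,7) via y @ 2.8160
    (1,7) via x @ 3.0137
    (1,8) via y @ 3.8512  # hit
  → r_3 = 3.8512
beam 4: φ=45°, α=150°
  direction (-0.8660, 0.5000); cell (2,4); t to first gridline: x 0.9007, y 1.4400 (then +1.1547 / +2.0000)
    (1,4) via x @ 0.9007
    (1,5) via y @ 1.4400
    (0,5) via x @ 2.0554  # hit
  → r_4 = 2.0554
beam 5: φ=90°, α=195°
  direction (-0.9659, -0.2588); cell (2,4); t to first gridline: x 0.8075, y 1.0818 (then +1.0353 / +3.8637)
    (1,4) via x @ 0.8075
    (1,3) via y @ 1.0818
    (0,3) via x @ 1.8428  # hit
  → r_5 = 1.8428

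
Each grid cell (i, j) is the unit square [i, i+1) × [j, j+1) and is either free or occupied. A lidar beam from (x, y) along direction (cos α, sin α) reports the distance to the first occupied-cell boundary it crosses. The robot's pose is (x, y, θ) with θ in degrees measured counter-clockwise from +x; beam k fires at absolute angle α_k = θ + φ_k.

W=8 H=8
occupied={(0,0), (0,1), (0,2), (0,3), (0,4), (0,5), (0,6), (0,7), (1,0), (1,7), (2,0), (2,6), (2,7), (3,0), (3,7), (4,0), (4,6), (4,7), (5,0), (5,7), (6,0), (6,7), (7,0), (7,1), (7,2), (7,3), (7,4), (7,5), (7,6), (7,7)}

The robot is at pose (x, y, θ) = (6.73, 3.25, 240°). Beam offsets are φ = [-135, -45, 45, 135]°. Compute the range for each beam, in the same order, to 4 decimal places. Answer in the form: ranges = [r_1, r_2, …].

ranges = [3.8823, 5.9321, 1.0432, 0.2795]

beam 1: φ=-135°, α=105°
  d=(-0.2588,0.9659)  start (6,3)  tX=2.8205 tY=0.7765  stride 1/|dx|=3.8637 1/|dy|=1.0353
    cross y-line → (6,4), t=0.7765
    cross y-line → (6,5), t=1.8117
    cross x-line → (5,5), t=2.8205
    cross y-line → (5,6), t=2.8470
    cross y-line → (5,7), t=3.8823 (wall)
  → r_1 = 3.8823
beam 2: φ=-45°, α=195°
  d=(-0.9659,-0.2588)  start (6,3)  tX=0.7558 tY=0.9659  stride 1/|dx|=1.0353 1/|dy|=3.8637
    cross x-line → (5,3), t=0.7558
    cross y-line → (5,2), t=0.9659
    cross x-line → (4,2), t=1.7910
    cross x-line → (3,2), t=2.8263
    cross x-line → (2,2), t=3.8616
    cross y-line → (2,1), t=4.8296
    cross x-line → (1,1), t=4.8969
    cross x-line → (0,1), t=5.9321 (wall)
  → r_2 = 5.9321
beam 3: φ=45°, α=285°
  d=(0.2588,-0.9659)  start (6,3)  tX=1.0432 tY=0.2588  stride 1/|dx|=3.8637 1/|dy|=1.0353
    cross y-line → (6,2), t=0.2588
    cross x-line → (7,2), t=1.0432 (wall)
  → r_3 = 1.0432
beam 4: φ=135°, α=15°
  d=(0.9659,0.2588)  start (6,3)  tX=0.2795 tY=2.8978  stride 1/|dx|=1.0353 1/|dy|=3.8637
    cross x-line → (7,3), t=0.2795 (wall)
  → r_4 = 0.2795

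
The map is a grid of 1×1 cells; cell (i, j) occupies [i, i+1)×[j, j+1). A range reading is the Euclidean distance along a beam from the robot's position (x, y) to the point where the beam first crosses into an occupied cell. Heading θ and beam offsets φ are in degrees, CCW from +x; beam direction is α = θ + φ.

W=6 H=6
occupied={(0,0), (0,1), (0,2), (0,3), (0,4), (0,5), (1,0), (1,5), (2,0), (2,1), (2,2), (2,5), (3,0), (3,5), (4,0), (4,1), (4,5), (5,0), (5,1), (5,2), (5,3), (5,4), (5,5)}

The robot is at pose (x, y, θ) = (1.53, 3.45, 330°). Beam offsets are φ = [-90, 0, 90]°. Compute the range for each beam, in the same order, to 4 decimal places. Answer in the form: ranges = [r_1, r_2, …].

beam 1: φ=-90°, α=240°
  cosα=-0.5000 sinα=-0.8660 | (1,3) | tMaxX 1.0600 tMaxY 0.5196 | tΔX 2.0000 tΔY 1.1547
    t=0.5196 [y] (1,2)
    t=1.0600 [x] (0,2) — stop
  → r_1 = 1.0600
beam 2: φ=0°, α=330°
  cosα=0.8660 sinα=-0.5000 | (1,3) | tMaxX 0.5427 tMaxY 0.9000 | tΔX 1.1547 tΔY 2.0000
    t=0.5427 [x] (2,3)
    t=0.9000 [y] (2,2) — stop
  → r_2 = 0.9000
beam 3: φ=90°, α=60°
  cosα=0.5000 sinα=0.8660 | (1,3) | tMaxX 0.9400 tMaxY 0.6351 | tΔX 2.0000 tΔY 1.1547
    t=0.6351 [y] (1,4)
    t=0.9400 [x] (2,4)
    t=1.7898 [y] (2,5) — stop
  → r_3 = 1.7898

ranges = [1.0600, 0.9000, 1.7898]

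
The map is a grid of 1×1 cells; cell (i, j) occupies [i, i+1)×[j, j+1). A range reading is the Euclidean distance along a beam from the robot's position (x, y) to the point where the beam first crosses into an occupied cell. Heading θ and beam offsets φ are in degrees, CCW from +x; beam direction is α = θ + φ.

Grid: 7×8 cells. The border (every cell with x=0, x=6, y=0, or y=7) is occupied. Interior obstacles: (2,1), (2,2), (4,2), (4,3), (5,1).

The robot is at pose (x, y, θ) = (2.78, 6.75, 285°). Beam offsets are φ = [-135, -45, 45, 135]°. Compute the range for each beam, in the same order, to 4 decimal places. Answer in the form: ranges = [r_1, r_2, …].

beam 1: φ=-135°, α=150°
  dir = (cos 150°, sin 150°) = (-0.8660, 0.5000); from cell (2,6)
  next x-line at t=0.9007, next y-line at t=0.5000; Δt_x=1.1547, Δt_y=2.0000
    y: enter (2,7) at t=0.5000 ← occupied
  → r_1 = 0.5000
beam 2: φ=-45°, α=240°
  dir = (cos 240°, sin 240°) = (-0.5000, -0.8660); from cell (2,6)
  next x-line at t=1.5600, next y-line at t=0.8660; Δt_x=2.0000, Δt_y=1.1547
    y: enter (2,5) at t=0.8660
    x: enter (1,5) at t=1.5600
    y: enter (1,4) at t=2.0207
    y: enter (1,3) at t=3.1754
    x: enter (0,3) at t=3.5600 ← occupied
  → r_2 = 3.5600
beam 3: φ=45°, α=330°
  dir = (cos 330°, sin 330°) = (0.8660, -0.5000); from cell (2,6)
  next x-line at t=0.2540, next y-line at t=1.5000; Δt_x=1.1547, Δt_y=2.0000
    x: enter (3,6) at t=0.2540
    x: enter (4,6) at t=1.4087
    y: enter (4,5) at t=1.5000
    x: enter (5,5) at t=2.5634
    y: enter (5,4) at t=3.5000
    x: enter (6,4) at t=3.7181 ← occupied
  → r_3 = 3.7181
beam 4: φ=135°, α=60°
  dir = (cos 60°, sin 60°) = (0.5000, 0.8660); from cell (2,6)
  next x-line at t=0.4400, next y-line at t=0.2887; Δt_x=2.0000, Δt_y=1.1547
    y: enter (2,7) at t=0.2887 ← occupied
  → r_4 = 0.2887

ranges = [0.5000, 3.5600, 3.7181, 0.2887]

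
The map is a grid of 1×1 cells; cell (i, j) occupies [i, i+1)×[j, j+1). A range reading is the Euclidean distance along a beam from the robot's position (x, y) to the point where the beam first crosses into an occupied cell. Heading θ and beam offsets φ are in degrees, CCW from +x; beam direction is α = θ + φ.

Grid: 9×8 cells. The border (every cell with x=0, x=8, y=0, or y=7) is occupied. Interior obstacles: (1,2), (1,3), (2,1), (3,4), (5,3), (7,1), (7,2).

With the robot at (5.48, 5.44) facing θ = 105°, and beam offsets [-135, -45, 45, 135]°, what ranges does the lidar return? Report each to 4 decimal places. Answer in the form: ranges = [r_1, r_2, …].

beam 1: φ=-135°, α=330°
  direction (0.8660, -0.5000); cell (5,5); t to first gridline: x 0.6004, y 0.8800 (then +1.1547 / +2.0000)
    (6,5) via x @ 0.6004
    (6,4) via y @ 0.8800
    (7,4) via x @ 1.7551
    (7,3) via y @ 2.8800
    (8,3) via x @ 2.9098  # hit
  → r_1 = 2.9098
beam 2: φ=-45°, α=60°
  direction (0.5000, 0.8660); cell (5,5); t to first gridline: x 1.0400, y 0.6466 (then +2.0000 / +1.1547)
    (5,6) via y @ 0.6466
    (6,6) via x @ 1.0400
    (6,7) via y @ 1.8013  # hit
  → r_2 = 1.8013
beam 3: φ=45°, α=150°
  direction (-0.8660, 0.5000); cell (5,5); t to first gridline: x 0.5543, y 1.1200 (then +1.1547 / +2.0000)
    (4,5) via x @ 0.5543
    (4,6) via y @ 1.1200
    (3,6) via x @ 1.7090
    (2,6) via x @ 2.8637
    (2,7) via y @ 3.1200  # hit
  → r_3 = 3.1200
beam 4: φ=135°, α=240°
  direction (-0.5000, -0.8660); cell (5,5); t to first gridline: x 0.9600, y 0.5081 (then +2.0000 / +1.1547)
    (5,4) via y @ 0.5081
    (4,4) via x @ 0.9600
    (4,3) via y @ 1.6628
    (4,2) via y @ 2.8175
    (3,2) via x @ 2.9600
    (3,1) via y @ 3.9722
    (2,1) via x @ 4.9600  # hit
  → r_4 = 4.9600

ranges = [2.9098, 1.8013, 3.1200, 4.9600]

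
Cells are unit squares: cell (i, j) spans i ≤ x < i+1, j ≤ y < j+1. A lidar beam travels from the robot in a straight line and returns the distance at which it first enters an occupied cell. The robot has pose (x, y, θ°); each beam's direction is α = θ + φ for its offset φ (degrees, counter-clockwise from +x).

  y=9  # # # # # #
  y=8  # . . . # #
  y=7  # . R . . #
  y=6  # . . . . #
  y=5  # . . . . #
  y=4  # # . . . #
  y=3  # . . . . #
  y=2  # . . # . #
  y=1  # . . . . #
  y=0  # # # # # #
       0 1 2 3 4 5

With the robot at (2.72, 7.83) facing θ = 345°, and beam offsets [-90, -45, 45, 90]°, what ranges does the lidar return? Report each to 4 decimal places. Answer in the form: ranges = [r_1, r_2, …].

ranges = [2.9298, 4.5600, 1.4780, 1.2113]

beam 1: φ=-90°, α=255°
  cosα=-0.2588 sinα=-0.9659 | (2,7) | tMaxX 2.7819 tMaxY 0.8593 | tΔX 3.8637 tΔY 1.0353
    t=0.8593 [y] (2,6)
    t=1.8946 [y] (2,5)
    t=2.7819 [x] (1,5)
    t=2.9298 [y] (1,4) — stop
  → r_1 = 2.9298
beam 2: φ=-45°, α=300°
  cosα=0.5000 sinα=-0.8660 | (2,7) | tMaxX 0.5600 tMaxY 0.9584 | tΔX 2.0000 tΔY 1.1547
    t=0.5600 [x] (3,7)
    t=0.9584 [y] (3,6)
    t=2.1131 [y] (3,5)
    t=2.5600 [x] (4,5)
    t=3.2678 [y] (4,4)
    t=4.4225 [y] (4,3)
    t=4.5600 [x] (5,3) — stop
  → r_2 = 4.5600
beam 3: φ=45°, α=30°
  cosα=0.8660 sinα=0.5000 | (2,7) | tMaxX 0.3233 tMaxY 0.3400 | tΔX 1.1547 tΔY 2.0000
    t=0.3233 [x] (3,7)
    t=0.3400 [y] (3,8)
    t=1.4780 [x] (4,8) — stop
  → r_3 = 1.4780
beam 4: φ=90°, α=75°
  cosα=0.2588 sinα=0.9659 | (2,7) | tMaxX 1.0818 tMaxY 0.1760 | tΔX 3.8637 tΔY 1.0353
    t=0.1760 [y] (2,8)
    t=1.0818 [x] (3,8)
    t=1.2113 [y] (3,9) — stop
  → r_4 = 1.2113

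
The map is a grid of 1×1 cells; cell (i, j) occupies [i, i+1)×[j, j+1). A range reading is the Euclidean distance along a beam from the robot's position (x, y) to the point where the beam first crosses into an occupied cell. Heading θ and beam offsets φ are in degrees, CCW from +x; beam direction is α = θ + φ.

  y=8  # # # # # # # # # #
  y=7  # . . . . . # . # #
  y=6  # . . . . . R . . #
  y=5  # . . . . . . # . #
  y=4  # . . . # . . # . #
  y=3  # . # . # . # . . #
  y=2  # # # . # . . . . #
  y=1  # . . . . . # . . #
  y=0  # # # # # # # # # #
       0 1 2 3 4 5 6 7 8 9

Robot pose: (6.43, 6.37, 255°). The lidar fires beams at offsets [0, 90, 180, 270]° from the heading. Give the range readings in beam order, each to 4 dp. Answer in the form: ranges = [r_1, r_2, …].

ranges = [5.5594, 1.4296, 0.6522, 5.6215]

beam 1: φ=0°, α=255°
  cosα=-0.2588 sinα=-0.9659 | (6,6) | tMaxX 1.6614 tMaxY 0.3831 | tΔX 3.8637 tΔY 1.0353
    t=0.3831 [y] (6,5)
    t=1.4183 [y] (6,4)
    t=1.6614 [x] (5,4)
    t=2.4536 [y] (5,3)
    t=3.4889 [y] (5,2)
    t=4.5242 [y] (5,1)
    t=5.5251 [x] (4,1)
    t=5.5594 [y] (4,0) — stop
  → r_1 = 5.5594
beam 2: φ=90°, α=345°
  cosα=0.9659 sinα=-0.2588 | (6,6) | tMaxX 0.5901 tMaxY 1.4296 | tΔX 1.0353 tΔY 3.8637
    t=0.5901 [x] (7,6)
    t=1.4296 [y] (7,5) — stop
  → r_2 = 1.4296
beam 3: φ=180°, α=75°
  cosα=0.2588 sinα=0.9659 | (6,6) | tMaxX 2.2023 tMaxY 0.6522 | tΔX 3.8637 tΔY 1.0353
    t=0.6522 [y] (6,7) — stop
  → r_3 = 0.6522
beam 4: φ=270°, α=165°
  cosα=-0.9659 sinα=0.2588 | (6,6) | tMaxX 0.4452 tMaxY 2.4341 | tΔX 1.0353 tΔY 3.8637
    t=0.4452 [x] (5,6)
    t=1.4804 [x] (4,6)
    t=2.4341 [y] (4,7)
    t=2.5157 [x] (3,7)
    t=3.5510 [x] (2,7)
    t=4.5863 [x] (1,7)
    t=5.6215 [x] (0,7) — stop
  → r_4 = 5.6215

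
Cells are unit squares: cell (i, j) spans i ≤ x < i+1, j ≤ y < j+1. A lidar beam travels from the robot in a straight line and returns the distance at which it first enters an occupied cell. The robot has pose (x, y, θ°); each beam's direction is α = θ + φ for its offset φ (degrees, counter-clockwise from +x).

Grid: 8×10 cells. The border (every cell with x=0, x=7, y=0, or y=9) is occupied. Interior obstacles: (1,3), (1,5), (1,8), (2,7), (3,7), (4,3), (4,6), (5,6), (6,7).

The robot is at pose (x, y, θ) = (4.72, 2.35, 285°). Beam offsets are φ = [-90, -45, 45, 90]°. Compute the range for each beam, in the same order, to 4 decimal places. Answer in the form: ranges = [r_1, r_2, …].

ranges = [3.8512, 1.5588, 2.6327, 2.3604]

beam 1: φ=-90°, α=195°
  direction (-0.9659, -0.2588); cell (4,2); t to first gridline: x 0.7454, y 1.3523 (then +1.0353 / +3.8637)
    (3,2) via x @ 0.7454
    (3,1) via y @ 1.3523
    (2,1) via x @ 1.7807
    (1,1) via x @ 2.8160
    (0,1) via x @ 3.8512  # hit
  → r_1 = 3.8512
beam 2: φ=-45°, α=240°
  direction (-0.5000, -0.8660); cell (4,2); t to first gridline: x 1.4400, y 0.4041 (then +2.0000 / +1.1547)
    (4,1) via y @ 0.4041
    (3,1) via x @ 1.4400
    (3,0) via y @ 1.5588  # hit
  → r_2 = 1.5588
beam 3: φ=45°, α=330°
  direction (0.8660, -0.5000); cell (4,2); t to first gridline: x 0.3233, y 0.7000 (then +1.1547 / +2.0000)
    (5,2) via x @ 0.3233
    (5,1) via y @ 0.7000
    (6,1) via x @ 1.4780
    (7,1) via x @ 2.6327  # hit
  → r_3 = 2.6327
beam 4: φ=90°, α=15°
  direction (0.9659, 0.2588); cell (4,2); t to first gridline: x 0.2899, y 2.5114 (then +1.0353 / +3.8637)
    (5,2) via x @ 0.2899
    (6,2) via x @ 1.3252
    (7,2) via x @ 2.3604  # hit
  → r_4 = 2.3604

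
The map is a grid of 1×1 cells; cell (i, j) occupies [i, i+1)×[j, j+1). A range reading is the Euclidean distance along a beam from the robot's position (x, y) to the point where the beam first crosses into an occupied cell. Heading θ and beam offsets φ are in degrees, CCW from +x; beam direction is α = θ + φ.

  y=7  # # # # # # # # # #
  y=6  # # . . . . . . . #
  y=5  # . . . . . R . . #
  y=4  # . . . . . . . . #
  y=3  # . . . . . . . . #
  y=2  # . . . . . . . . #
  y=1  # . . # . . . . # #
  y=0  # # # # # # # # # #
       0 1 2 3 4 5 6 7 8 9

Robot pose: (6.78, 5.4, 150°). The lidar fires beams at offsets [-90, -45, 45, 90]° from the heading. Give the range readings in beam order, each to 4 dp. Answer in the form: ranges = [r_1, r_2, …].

ranges = [1.8475, 1.6564, 5.9839, 5.0807]

beam 1: φ=-90°, α=60°
  dir = (cos 60°, sin 60°) = (0.5000, 0.8660); from cell (6,5)
  next x-line at t=0.4400, next y-line at t=0.6928; Δt_x=2.0000, Δt_y=1.1547
    x: enter (7,5) at t=0.4400
    y: enter (7,6) at t=0.6928
    y: enter (7,7) at t=1.8475 ← occupied
  → r_1 = 1.8475
beam 2: φ=-45°, α=105°
  dir = (cos 105°, sin 105°) = (-0.2588, 0.9659); from cell (6,5)
  next x-line at t=3.0137, next y-line at t=0.6212; Δt_x=3.8637, Δt_y=1.0353
    y: enter (6,6) at t=0.6212
    y: enter (6,7) at t=1.6564 ← occupied
  → r_2 = 1.6564
beam 3: φ=45°, α=195°
  dir = (cos 195°, sin 195°) = (-0.9659, -0.2588); from cell (6,5)
  next x-line at t=0.8075, next y-line at t=1.5455; Δt_x=1.0353, Δt_y=3.8637
    x: enter (5,5) at t=0.8075
    y: enter (5,4) at t=1.5455
    x: enter (4,4) at t=1.8428
    x: enter (3,4) at t=2.8781
    x: enter (2,4) at t=3.9133
    x: enter (1,4) at t=4.9486
    y: enter (1,3) at t=5.4092
    x: enter (0,3) at t=5.9839 ← occupied
  → r_3 = 5.9839
beam 4: φ=90°, α=240°
  dir = (cos 240°, sin 240°) = (-0.5000, -0.8660); from cell (6,5)
  next x-line at t=1.5600, next y-line at t=0.4619; Δt_x=2.0000, Δt_y=1.1547
    y: enter (6,4) at t=0.4619
    x: enter (5,4) at t=1.5600
    y: enter (5,3) at t=1.6166
    y: enter (5,2) at t=2.7713
    x: enter (4,2) at t=3.5600
    y: enter (4,1) at t=3.9260
    y: enter (4,0) at t=5.0807 ← occupied
  → r_4 = 5.0807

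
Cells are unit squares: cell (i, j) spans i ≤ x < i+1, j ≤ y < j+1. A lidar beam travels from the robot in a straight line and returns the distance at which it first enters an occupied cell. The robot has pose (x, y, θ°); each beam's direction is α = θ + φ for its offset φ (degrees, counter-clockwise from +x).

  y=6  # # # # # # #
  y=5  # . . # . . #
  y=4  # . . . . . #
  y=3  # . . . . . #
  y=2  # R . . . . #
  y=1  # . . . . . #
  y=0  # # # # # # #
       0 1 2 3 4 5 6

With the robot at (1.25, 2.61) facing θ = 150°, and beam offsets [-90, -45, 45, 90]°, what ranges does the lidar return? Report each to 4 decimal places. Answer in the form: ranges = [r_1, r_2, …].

beam 1: φ=-90°, α=60°
  cosα=0.5000 sinα=0.8660 | (1,2) | tMaxX 1.5000 tMaxY 0.4503 | tΔX 2.0000 tΔY 1.1547
    t=0.4503 [y] (1,3)
    t=1.5000 [x] (2,3)
    t=1.6050 [y] (2,4)
    t=2.7597 [y] (2,5)
    t=3.5000 [x] (3,5) — stop
  → r_1 = 3.5000
beam 2: φ=-45°, α=105°
  cosα=-0.2588 sinα=0.9659 | (1,2) | tMaxX 0.9659 tMaxY 0.4038 | tΔX 3.8637 tΔY 1.0353
    t=0.4038 [y] (1,3)
    t=0.9659 [x] (0,3) — stop
  → r_2 = 0.9659
beam 3: φ=45°, α=195°
  cosα=-0.9659 sinα=-0.2588 | (1,2) | tMaxX 0.2588 tMaxY 2.3569 | tΔX 1.0353 tΔY 3.8637
    t=0.2588 [x] (0,2) — stop
  → r_3 = 0.2588
beam 4: φ=90°, α=240°
  cosα=-0.5000 sinα=-0.8660 | (1,2) | tMaxX 0.5000 tMaxY 0.7044 | tΔX 2.0000 tΔY 1.1547
    t=0.5000 [x] (0,2) — stop
  → r_4 = 0.5000

ranges = [3.5000, 0.9659, 0.2588, 0.5000]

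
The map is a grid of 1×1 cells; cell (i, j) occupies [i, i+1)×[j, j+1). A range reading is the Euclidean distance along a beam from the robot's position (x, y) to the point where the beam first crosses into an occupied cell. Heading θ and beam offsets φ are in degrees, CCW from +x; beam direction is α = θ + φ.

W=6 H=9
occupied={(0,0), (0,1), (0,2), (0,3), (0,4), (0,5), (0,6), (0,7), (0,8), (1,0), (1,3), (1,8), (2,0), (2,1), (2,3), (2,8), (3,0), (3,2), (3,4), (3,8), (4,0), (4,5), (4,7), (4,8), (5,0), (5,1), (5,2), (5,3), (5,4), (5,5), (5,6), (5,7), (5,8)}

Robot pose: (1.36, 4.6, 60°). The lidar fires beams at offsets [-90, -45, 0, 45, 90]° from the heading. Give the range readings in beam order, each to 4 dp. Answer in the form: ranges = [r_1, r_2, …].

ranges = [1.2000, 2.7331, 3.9260, 1.3909, 0.4157]

beam 1: φ=-90°, α=330°
  direction (0.8660, -0.5000); cell (1,4); t to first gridline: x 0.7390, y 1.2000 (then +1.1547 / +2.0000)
    (2,4) via x @ 0.7390
    (2,3) via y @ 1.2000  # hit
  → r_1 = 1.2000
beam 2: φ=-45°, α=15°
  direction (0.9659, 0.2588); cell (1,4); t to first gridline: x 0.6626, y 1.5455 (then +1.0353 / +3.8637)
    (2,4) via x @ 0.6626
    (2,5) via y @ 1.5455
    (3,5) via x @ 1.6979
    (4,5) via x @ 2.7331  # hit
  → r_2 = 2.7331
beam 3: φ=0°, α=60°
  direction (0.5000, 0.8660); cell (1,4); t to first gridline: x 1.2800, y 0.4619 (then +2.0000 / +1.1547)
    (1,5) via y @ 0.4619
    (2,5) via x @ 1.2800
    (2,6) via y @ 1.6166
    (2,7) via y @ 2.7713
    (3,7) via x @ 3.2800
    (3,8) via y @ 3.9260  # hit
  → r_3 = 3.9260
beam 4: φ=45°, α=105°
  direction (-0.2588, 0.9659); cell (1,4); t to first gridline: x 1.3909, y 0.4141 (then +3.8637 / +1.0353)
    (1,5) via y @ 0.4141
    (0,5) via x @ 1.3909  # hit
  → r_4 = 1.3909
beam 5: φ=90°, α=150°
  direction (-0.8660, 0.5000); cell (1,4); t to first gridline: x 0.4157, y 0.8000 (then +1.1547 / +2.0000)
    (0,4) via x @ 0.4157  # hit
  → r_5 = 0.4157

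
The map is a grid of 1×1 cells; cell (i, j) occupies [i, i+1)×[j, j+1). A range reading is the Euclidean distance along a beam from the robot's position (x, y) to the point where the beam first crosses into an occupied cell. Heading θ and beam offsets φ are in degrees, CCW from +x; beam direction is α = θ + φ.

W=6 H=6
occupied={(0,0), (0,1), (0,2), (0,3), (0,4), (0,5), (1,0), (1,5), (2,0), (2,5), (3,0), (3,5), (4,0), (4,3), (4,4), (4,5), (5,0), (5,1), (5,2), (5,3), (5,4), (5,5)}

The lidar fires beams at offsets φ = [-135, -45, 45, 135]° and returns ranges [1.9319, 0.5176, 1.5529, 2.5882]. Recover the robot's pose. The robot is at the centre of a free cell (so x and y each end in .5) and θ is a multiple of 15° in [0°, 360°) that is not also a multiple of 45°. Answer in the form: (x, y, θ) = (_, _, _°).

(x, y, θ) = (1.5, 2.5, 240°)

Enumerate (i+0.5, j+0.5, θ) over the 14 free cells and 16 admissible headings. For each, cast all 4 beams and compare to the given ranges.
  (2.5, 2.5, 15°): beam 1 = 1.7321 ≠ 1.9319 ✗
  (1.5, 1.5, 165°): beam 1 = 3.0000 ≠ 1.9319 ✗
  (1.5, 1.5, 210°): beam 1 = 3.6235 ≠ 1.9319 ✗
  …
  (1.5, 2.5, 240°): r_1=1.9319, r_2=0.5176, r_3=1.5529, r_4=2.5882 — all match ✓
No second candidate reproduces the full scan.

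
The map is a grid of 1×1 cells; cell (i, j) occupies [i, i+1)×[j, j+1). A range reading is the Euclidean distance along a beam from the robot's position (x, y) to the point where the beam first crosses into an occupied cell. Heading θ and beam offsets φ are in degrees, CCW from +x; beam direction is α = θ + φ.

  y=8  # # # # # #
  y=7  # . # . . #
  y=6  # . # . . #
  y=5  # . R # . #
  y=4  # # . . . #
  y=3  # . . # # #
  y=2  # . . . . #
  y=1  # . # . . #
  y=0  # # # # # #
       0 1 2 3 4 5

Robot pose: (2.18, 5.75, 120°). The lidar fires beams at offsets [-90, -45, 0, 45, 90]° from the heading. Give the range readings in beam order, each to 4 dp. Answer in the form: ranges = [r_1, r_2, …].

beam 1: φ=-90°, α=30°
  dir = (cos 30°, sin 30°) = (0.8660, 0.5000); from cell (2,5)
  next x-line at t=0.9469, next y-line at t=0.5000; Δt_x=1.1547, Δt_y=2.0000
    y: enter (2,6) at t=0.5000 ← occupied
  → r_1 = 0.5000
beam 2: φ=-45°, α=75°
  dir = (cos 75°, sin 75°) = (0.2588, 0.9659); from cell (2,5)
  next x-line at t=3.1682, next y-line at t=0.2588; Δt_x=3.8637, Δt_y=1.0353
    y: enter (2,6) at t=0.2588 ← occupied
  → r_2 = 0.2588
beam 3: φ=0°, α=120°
  dir = (cos 120°, sin 120°) = (-0.5000, 0.8660); from cell (2,5)
  next x-line at t=0.3600, next y-line at t=0.2887; Δt_x=2.0000, Δt_y=1.1547
    y: enter (2,6) at t=0.2887 ← occupied
  → r_3 = 0.2887
beam 4: φ=45°, α=165°
  dir = (cos 165°, sin 165°) = (-0.9659, 0.2588); from cell (2,5)
  next x-line at t=0.1863, next y-line at t=0.9659; Δt_x=1.0353, Δt_y=3.8637
    x: enter (1,5) at t=0.1863
    y: enter (1,6) at t=0.9659
    x: enter (0,6) at t=1.2216 ← occupied
  → r_4 = 1.2216
beam 5: φ=90°, α=210°
  dir = (cos 210°, sin 210°) = (-0.8660, -0.5000); from cell (2,5)
  next x-line at t=0.2078, next y-line at t=1.5000; Δt_x=1.1547, Δt_y=2.0000
    x: enter (1,5) at t=0.2078
    x: enter (0,5) at t=1.3625 ← occupied
  → r_5 = 1.3625

ranges = [0.5000, 0.2588, 0.2887, 1.2216, 1.3625]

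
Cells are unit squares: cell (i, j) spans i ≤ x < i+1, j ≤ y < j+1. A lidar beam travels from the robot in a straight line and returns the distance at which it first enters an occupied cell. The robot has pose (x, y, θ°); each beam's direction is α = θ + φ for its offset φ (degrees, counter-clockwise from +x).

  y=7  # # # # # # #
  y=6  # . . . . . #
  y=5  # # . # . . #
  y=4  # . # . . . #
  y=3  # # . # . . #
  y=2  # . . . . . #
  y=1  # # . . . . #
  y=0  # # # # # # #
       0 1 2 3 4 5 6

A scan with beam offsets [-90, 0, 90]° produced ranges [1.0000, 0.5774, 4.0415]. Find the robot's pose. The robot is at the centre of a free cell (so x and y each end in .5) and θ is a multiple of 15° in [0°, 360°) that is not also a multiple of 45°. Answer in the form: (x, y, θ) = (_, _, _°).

Enumerate (i+0.5, j+0.5, θ) over the 24 free cells and 16 admissible headings. For each, cast all 3 beams and compare to the given ranges.
  (2.5, 2.5, 15°): beam 1 = 1.5529 ≠ 1.0000 ✗
  (3.5, 4.5, 120°): beam 1 = 2.8868 ≠ 1.0000 ✗
  (2.5, 6.5, 150°): beam 1 = 0.5774 ≠ 1.0000 ✗
  (4.5, 5.5, 150°): beam 1 = 1.7321 ≠ 1.0000 ✗
  (1.5, 4.5, 300°): beam 1 = 0.5774 ≠ 1.0000 ✗
  …
  (5.5, 3.5, 30°): r_1=1.0000, r_2=0.5774, r_3=4.0415 — all match ✓
No second candidate reproduces the full scan.

(x, y, θ) = (5.5, 3.5, 30°)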